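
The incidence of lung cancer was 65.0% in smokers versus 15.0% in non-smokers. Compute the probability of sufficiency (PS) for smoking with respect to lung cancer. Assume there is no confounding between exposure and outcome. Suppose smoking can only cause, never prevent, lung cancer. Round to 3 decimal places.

p₁ = 0.65, p₀ = 0.15.
Under exogeneity and monotonicity, PS = (p₁ − p₀) / (1 − p₀).
PS = (0.65 − 0.15) / (1 − 0.15) = 0.5 / 0.85 ≈ 0.5882

PS ≈ 0.588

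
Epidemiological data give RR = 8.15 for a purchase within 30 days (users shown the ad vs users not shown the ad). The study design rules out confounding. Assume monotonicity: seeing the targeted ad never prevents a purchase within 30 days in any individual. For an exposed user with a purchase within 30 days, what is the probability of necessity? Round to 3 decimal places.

Under exogeneity and monotonicity, PN = (RR − 1) / RR = 1 − 1/RR.
PN = (8.15 − 1) / 8.15 = 7.15 / 8.15 ≈ 0.8773

PN ≈ 0.877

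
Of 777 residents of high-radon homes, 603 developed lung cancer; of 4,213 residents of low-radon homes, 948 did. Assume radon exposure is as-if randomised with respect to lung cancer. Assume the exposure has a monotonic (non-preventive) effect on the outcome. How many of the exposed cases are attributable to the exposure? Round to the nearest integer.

about 428 cases

p₁ = P(outcome | exposed) = 603/777 = 0.77606
p₀ = P(outcome | unexposed) = 948/4213 = 0.22502
PN = (p₁ − p₀)/p₁ = (0.77606 − 0.22502) / 0.77606 ≈ 0.71005.
Attributable cases ≈ PN × (exposed cases) = 0.71005 × 603 ≈ 428.16.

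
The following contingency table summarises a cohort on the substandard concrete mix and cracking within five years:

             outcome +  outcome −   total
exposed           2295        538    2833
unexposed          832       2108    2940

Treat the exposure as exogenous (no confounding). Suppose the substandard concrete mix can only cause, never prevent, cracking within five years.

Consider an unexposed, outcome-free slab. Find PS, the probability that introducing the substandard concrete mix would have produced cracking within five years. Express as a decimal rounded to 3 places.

PS ≈ 0.735

p₁ = P(outcome | exposed) = 2295/2833 = 0.8101
p₀ = P(outcome | unexposed) = 832/2940 = 0.28299
Under exogeneity and monotonicity, PS = (p₁ − p₀) / (1 − p₀).
PS = (0.8101 − 0.28299) / (1 − 0.28299) = 0.5271 / 0.71701 ≈ 0.7351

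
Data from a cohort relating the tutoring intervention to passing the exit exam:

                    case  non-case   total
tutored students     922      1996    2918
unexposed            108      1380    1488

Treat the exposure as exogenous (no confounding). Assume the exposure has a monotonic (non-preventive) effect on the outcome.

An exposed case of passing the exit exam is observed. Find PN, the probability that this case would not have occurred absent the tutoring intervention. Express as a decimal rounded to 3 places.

PN ≈ 0.770

p₁ = P(outcome | exposed) = 922/2918 = 0.31597
p₀ = P(outcome | unexposed) = 108/1488 = 0.072581
Under exogeneity and monotonicity, PN = (p₁ − p₀) / p₁.
PN = (0.31597 − 0.072581) / 0.31597 = 0.24339 / 0.31597 ≈ 0.7703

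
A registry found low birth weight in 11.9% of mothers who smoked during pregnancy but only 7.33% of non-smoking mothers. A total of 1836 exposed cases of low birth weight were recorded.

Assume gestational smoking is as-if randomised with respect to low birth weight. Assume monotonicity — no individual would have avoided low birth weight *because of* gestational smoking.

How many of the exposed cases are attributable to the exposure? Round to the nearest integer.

about 705 cases

p₁ = 0.119, p₀ = 0.0733.
PN = (p₁ − p₀)/p₁ = (0.119 − 0.0733) / 0.119 ≈ 0.38403.
Attributable cases ≈ PN × (exposed cases) = 0.38403 × 1836 ≈ 705.09.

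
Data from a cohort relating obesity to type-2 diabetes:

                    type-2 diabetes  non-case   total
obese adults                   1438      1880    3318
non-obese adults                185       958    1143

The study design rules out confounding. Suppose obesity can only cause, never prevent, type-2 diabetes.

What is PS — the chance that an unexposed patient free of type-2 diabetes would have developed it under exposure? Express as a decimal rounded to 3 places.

PS ≈ 0.324

p₁ = P(outcome | exposed) = 1438/3318 = 0.43339
p₀ = P(outcome | unexposed) = 185/1143 = 0.16185
Under exogeneity and monotonicity, PS = (p₁ − p₀) / (1 − p₀).
PS = (0.43339 − 0.16185) / (1 − 0.16185) = 0.27154 / 0.83815 ≈ 0.3240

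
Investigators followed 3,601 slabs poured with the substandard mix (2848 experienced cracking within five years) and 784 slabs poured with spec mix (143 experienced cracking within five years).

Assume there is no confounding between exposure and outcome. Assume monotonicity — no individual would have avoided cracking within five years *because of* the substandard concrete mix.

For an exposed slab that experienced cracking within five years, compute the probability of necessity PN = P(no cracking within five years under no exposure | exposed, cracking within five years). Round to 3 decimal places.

p₁ = P(outcome | exposed) = 2848/3601 = 0.79089
p₀ = P(outcome | unexposed) = 143/784 = 0.1824
Under exogeneity and monotonicity, PN = (p₁ − p₀) / p₁.
PN = (0.79089 − 0.1824) / 0.79089 = 0.60849 / 0.79089 ≈ 0.7694

PN ≈ 0.769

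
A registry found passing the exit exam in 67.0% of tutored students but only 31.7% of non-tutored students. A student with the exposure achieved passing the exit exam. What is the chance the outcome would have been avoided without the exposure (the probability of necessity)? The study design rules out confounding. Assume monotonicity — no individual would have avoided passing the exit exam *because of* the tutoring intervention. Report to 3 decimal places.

p₁ = 0.67, p₀ = 0.317.
Under exogeneity and monotonicity, PN = (p₁ − p₀) / p₁.
PN = (0.67 − 0.317) / 0.67 = 0.353 / 0.67 ≈ 0.5269

PN ≈ 0.527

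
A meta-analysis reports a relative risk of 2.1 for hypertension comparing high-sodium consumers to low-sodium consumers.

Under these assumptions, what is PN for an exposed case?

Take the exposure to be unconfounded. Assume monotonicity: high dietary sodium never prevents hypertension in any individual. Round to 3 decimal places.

PN ≈ 0.524

Under exogeneity and monotonicity, PN = (RR − 1) / RR = 1 − 1/RR.
PN = (2.1 − 1) / 2.1 = 1.1 / 2.1 ≈ 0.5238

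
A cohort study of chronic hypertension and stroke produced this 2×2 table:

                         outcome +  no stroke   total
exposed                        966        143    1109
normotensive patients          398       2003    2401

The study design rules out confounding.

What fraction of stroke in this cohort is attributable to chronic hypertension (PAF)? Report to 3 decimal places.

p₁ = P(outcome | exposed) = 966/1109 = 0.87106
p₀ = P(outcome | unexposed) = 398/2401 = 0.16576
Exposure prevalence π = 1109/3510 = 0.31595; overall risk P(Y=1) = 0.3886.
Under exogeneity, PAF = [P(Y=1) − p₀]/P(Y=1).
PAF = (0.3886 − 0.16576) / 0.3886 ≈ 0.5734

PAF ≈ 0.573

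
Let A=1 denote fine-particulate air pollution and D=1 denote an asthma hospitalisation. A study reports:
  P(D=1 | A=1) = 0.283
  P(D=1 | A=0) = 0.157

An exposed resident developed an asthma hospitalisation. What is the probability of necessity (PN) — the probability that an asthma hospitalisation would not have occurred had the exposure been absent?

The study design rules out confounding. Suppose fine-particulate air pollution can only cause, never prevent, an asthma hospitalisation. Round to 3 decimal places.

PN ≈ 0.445

Let p₁ = 0.283, p₀ = 0.157.
Under exogeneity and monotonicity, PN = (p₁ − p₀) / p₁.
PN = (0.283 − 0.157) / 0.283 = 0.126 / 0.283 ≈ 0.4452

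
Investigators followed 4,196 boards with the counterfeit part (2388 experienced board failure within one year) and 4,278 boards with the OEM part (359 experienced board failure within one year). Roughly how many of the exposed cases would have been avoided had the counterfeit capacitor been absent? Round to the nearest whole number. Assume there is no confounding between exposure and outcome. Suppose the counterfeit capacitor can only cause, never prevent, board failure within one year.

p₁ = P(outcome | exposed) = 2388/4196 = 0.56911
p₀ = P(outcome | unexposed) = 359/4278 = 0.083918
PN = (p₁ − p₀)/p₁ = (0.56911 − 0.083918) / 0.56911 ≈ 0.85255.
Attributable cases ≈ PN × (exposed cases) = 0.85255 × 2388 ≈ 2035.88.

about 2036 cases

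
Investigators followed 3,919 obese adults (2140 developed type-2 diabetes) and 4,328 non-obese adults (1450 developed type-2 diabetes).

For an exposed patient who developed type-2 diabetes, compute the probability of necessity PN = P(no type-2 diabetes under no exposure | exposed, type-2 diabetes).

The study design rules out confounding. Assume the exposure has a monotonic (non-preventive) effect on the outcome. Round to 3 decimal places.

p₁ = P(outcome | exposed) = 2140/3919 = 0.54606
p₀ = P(outcome | unexposed) = 1450/4328 = 0.33503
Under exogeneity and monotonicity, PN = (p₁ − p₀) / p₁.
PN = (0.54606 − 0.33503) / 0.54606 = 0.21103 / 0.54606 ≈ 0.3865

PN ≈ 0.386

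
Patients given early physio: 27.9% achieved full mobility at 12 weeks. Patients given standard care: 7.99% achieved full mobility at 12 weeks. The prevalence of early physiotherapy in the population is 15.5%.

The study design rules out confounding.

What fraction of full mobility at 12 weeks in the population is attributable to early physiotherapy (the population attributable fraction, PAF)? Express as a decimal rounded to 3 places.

PAF ≈ 0.279

p₁ = 0.279, p₀ = 0.0799.
Overall risk P(Y=1) = π·p₁ + (1−π)·p₀ = 0.155×0.279 + 0.845×0.0799 = 0.11076.
Under exogeneity, PAF = [P(Y=1) − p₀] / P(Y=1).
PAF = (0.11076 − 0.0799) / 0.11076 ≈ 0.2786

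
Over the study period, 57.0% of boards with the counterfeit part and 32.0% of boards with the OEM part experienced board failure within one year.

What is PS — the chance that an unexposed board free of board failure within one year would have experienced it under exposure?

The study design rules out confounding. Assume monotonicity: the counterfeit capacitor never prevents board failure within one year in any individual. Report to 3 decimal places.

PS ≈ 0.368

p₁ = 0.57, p₀ = 0.32.
Under exogeneity and monotonicity, PS = (p₁ − p₀) / (1 − p₀).
PS = (0.57 − 0.32) / (1 − 0.32) = 0.25 / 0.68 ≈ 0.3676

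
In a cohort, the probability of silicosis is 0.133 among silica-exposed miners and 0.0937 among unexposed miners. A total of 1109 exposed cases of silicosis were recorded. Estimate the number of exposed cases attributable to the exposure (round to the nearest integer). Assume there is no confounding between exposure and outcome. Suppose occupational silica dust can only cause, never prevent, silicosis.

Let p₁ = 0.133, p₀ = 0.0937.
PN = (p₁ − p₀)/p₁ = (0.133 − 0.0937) / 0.133 ≈ 0.29549.
Attributable cases ≈ PN × (exposed cases) = 0.29549 × 1109 ≈ 327.70.

about 328 cases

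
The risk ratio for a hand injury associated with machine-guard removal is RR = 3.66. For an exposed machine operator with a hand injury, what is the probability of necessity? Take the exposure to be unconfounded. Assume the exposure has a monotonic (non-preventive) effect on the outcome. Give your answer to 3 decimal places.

PN ≈ 0.727

Under exogeneity and monotonicity, PN = (RR − 1) / RR = 1 − 1/RR.
PN = (3.66 − 1) / 3.66 = 2.66 / 3.66 ≈ 0.7268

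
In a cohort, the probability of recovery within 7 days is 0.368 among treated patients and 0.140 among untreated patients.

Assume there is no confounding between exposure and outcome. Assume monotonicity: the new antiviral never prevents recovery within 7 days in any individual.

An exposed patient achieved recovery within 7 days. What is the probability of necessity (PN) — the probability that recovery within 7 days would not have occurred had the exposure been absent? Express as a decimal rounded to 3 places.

PN ≈ 0.620

Let p₁ = 0.368, p₀ = 0.14.
Under exogeneity and monotonicity, PN = (p₁ − p₀) / p₁.
PN = (0.368 − 0.14) / 0.368 = 0.228 / 0.368 ≈ 0.6196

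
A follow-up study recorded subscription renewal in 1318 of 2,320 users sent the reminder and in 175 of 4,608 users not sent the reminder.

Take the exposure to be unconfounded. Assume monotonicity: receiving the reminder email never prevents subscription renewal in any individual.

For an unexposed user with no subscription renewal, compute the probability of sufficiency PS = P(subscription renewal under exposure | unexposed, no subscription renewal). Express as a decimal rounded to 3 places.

PS ≈ 0.551

p₁ = P(outcome | exposed) = 1318/2320 = 0.5681
p₀ = P(outcome | unexposed) = 175/4608 = 0.037977
Under exogeneity and monotonicity, PS = (p₁ − p₀) / (1 − p₀).
PS = (0.5681 − 0.037977) / (1 − 0.037977) = 0.53013 / 0.96202 ≈ 0.5511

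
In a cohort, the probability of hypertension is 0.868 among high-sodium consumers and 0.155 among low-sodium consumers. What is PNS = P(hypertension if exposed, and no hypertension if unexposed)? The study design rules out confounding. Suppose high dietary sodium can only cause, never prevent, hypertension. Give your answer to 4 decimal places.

PNS ≈ 0.7130

Let p₁ = 0.868, p₀ = 0.155.
Under exogeneity and monotonicity, PNS = p₁ − p₀.
PNS = 0.868 − 0.155 = 0.713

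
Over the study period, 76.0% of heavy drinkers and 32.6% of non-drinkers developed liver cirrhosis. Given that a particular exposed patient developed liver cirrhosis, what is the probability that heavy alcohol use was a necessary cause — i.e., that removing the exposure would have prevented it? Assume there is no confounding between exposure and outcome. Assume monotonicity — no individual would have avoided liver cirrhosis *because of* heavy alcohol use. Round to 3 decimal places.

p₁ = 0.76, p₀ = 0.326.
Under exogeneity and monotonicity, PN = (p₁ − p₀) / p₁.
PN = (0.76 − 0.326) / 0.76 = 0.434 / 0.76 ≈ 0.5711

PN ≈ 0.571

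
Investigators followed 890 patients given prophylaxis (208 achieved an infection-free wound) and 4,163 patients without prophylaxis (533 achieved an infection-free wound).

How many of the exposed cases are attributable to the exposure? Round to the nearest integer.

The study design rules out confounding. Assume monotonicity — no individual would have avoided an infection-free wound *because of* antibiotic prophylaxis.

about 94 cases

p₁ = P(outcome | exposed) = 208/890 = 0.23371
p₀ = P(outcome | unexposed) = 533/4163 = 0.12803
PN = (p₁ − p₀)/p₁ = (0.23371 − 0.12803) / 0.23371 ≈ 0.45217.
Attributable cases ≈ PN × (exposed cases) = 0.45217 × 208 ≈ 94.05.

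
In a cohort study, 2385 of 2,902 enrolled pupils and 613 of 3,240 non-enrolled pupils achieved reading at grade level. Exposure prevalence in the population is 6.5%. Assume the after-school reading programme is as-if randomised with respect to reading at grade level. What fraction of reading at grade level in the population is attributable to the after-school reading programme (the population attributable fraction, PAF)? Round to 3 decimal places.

PAF ≈ 0.179

p₁ = P(outcome | exposed) = 2385/2902 = 0.82185
p₀ = P(outcome | unexposed) = 613/3240 = 0.1892
Overall risk P(Y=1) = π·p₁ + (1−π)·p₀ = 0.065×0.82185 + 0.935×0.1892 = 0.23032.
Under exogeneity, PAF = [P(Y=1) − p₀] / P(Y=1).
PAF = (0.23032 − 0.1892) / 0.23032 ≈ 0.1785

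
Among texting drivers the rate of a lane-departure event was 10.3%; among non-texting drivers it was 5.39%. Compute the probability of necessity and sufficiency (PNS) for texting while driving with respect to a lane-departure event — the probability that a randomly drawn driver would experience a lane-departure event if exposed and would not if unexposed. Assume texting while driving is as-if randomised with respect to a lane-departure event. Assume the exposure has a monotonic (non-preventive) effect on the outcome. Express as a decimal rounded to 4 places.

p₁ = 0.103, p₀ = 0.0539.
Under exogeneity and monotonicity, PNS = p₁ − p₀.
PNS = 0.103 − 0.0539 = 0.0491

PNS ≈ 0.0491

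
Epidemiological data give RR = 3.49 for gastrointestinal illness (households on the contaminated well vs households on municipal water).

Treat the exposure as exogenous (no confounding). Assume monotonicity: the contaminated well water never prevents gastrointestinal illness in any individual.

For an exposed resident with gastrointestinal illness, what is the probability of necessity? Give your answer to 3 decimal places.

PN ≈ 0.713

Under exogeneity and monotonicity, PN = (RR − 1) / RR = 1 − 1/RR.
PN = (3.49 − 1) / 3.49 = 2.49 / 3.49 ≈ 0.7135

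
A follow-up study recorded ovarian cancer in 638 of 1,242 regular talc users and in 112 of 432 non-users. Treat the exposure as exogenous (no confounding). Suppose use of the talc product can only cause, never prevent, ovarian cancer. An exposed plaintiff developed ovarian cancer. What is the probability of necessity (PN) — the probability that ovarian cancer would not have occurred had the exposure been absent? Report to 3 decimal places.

p₁ = P(outcome | exposed) = 638/1242 = 0.51369
p₀ = P(outcome | unexposed) = 112/432 = 0.25926
Under exogeneity and monotonicity, PN = (p₁ − p₀) / p₁.
PN = (0.51369 − 0.25926) / 0.51369 = 0.25443 / 0.51369 ≈ 0.4953

PN ≈ 0.495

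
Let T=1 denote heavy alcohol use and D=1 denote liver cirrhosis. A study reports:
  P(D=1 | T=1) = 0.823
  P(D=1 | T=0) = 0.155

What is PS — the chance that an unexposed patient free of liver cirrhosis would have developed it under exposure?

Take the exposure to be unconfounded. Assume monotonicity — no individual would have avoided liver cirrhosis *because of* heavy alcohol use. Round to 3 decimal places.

PS ≈ 0.791

Let p₁ = 0.823, p₀ = 0.155.
Under exogeneity and monotonicity, PS = (p₁ − p₀) / (1 − p₀).
PS = (0.823 − 0.155) / (1 − 0.155) = 0.668 / 0.845 ≈ 0.7905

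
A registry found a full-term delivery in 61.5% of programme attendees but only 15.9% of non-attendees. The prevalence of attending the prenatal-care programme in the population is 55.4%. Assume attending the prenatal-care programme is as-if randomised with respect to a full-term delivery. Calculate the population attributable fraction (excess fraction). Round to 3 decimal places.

PAF ≈ 0.614

p₁ = 0.615, p₀ = 0.159.
Overall risk P(Y=1) = π·p₁ + (1−π)·p₀ = 0.554×0.615 + 0.446×0.159 = 0.41162.
Under exogeneity, PAF = [P(Y=1) − p₀] / P(Y=1).
PAF = (0.41162 − 0.159) / 0.41162 ≈ 0.6137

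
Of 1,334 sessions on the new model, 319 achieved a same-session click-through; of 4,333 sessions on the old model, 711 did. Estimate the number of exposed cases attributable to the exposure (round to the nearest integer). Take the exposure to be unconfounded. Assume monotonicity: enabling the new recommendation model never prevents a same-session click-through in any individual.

p₁ = P(outcome | exposed) = 319/1334 = 0.23913
p₀ = P(outcome | unexposed) = 711/4333 = 0.16409
PN = (p₁ − p₀)/p₁ = (0.23913 − 0.16409) / 0.23913 ≈ 0.31381.
Attributable cases ≈ PN × (exposed cases) = 0.31381 × 319 ≈ 100.10.

about 100 cases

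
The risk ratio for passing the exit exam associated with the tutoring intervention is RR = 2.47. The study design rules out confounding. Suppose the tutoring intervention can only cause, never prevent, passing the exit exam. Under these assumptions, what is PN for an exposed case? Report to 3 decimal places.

Under exogeneity and monotonicity, PN = (RR − 1) / RR = 1 − 1/RR.
PN = (2.47 − 1) / 2.47 = 1.47 / 2.47 ≈ 0.5951

PN ≈ 0.595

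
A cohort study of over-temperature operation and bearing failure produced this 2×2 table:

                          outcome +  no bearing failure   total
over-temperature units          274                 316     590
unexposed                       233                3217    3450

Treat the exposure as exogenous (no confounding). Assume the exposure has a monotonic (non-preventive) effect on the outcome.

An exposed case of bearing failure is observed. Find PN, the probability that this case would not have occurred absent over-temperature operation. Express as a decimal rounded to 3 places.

p₁ = P(outcome | exposed) = 274/590 = 0.46441
p₀ = P(outcome | unexposed) = 233/3450 = 0.067536
Under exogeneity and monotonicity, PN = (p₁ − p₀) / p₁.
PN = (0.46441 − 0.067536) / 0.46441 = 0.39687 / 0.46441 ≈ 0.8546

PN ≈ 0.855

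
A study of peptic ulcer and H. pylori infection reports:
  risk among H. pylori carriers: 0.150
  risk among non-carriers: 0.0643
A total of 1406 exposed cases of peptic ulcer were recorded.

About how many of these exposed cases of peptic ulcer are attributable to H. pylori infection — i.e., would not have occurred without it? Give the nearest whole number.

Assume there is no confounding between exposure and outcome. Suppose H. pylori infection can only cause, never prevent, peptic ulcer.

Let p₁ = 0.15, p₀ = 0.0643.
PN = (p₁ − p₀)/p₁ = (0.15 − 0.0643) / 0.15 ≈ 0.57133.
Attributable cases ≈ PN × (exposed cases) = 0.57133 × 1406 ≈ 803.29.

about 803 cases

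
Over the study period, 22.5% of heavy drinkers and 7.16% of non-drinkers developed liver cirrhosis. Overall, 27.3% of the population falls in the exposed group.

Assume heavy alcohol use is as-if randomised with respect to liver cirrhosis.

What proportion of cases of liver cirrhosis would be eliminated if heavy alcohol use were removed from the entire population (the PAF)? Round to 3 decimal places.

p₁ = 0.225, p₀ = 0.0716.
Overall risk P(Y=1) = π·p₁ + (1−π)·p₀ = 0.273×0.225 + 0.727×0.0716 = 0.11348.
Under exogeneity, PAF = [P(Y=1) − p₀] / P(Y=1).
PAF = (0.11348 − 0.0716) / 0.11348 ≈ 0.3690

PAF ≈ 0.369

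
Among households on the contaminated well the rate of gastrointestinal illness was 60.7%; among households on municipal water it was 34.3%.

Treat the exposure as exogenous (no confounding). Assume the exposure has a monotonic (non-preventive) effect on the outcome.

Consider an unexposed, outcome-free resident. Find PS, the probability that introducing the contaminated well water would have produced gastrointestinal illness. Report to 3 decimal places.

PS ≈ 0.402

p₁ = 0.607, p₀ = 0.343.
Under exogeneity and monotonicity, PS = (p₁ − p₀) / (1 − p₀).
PS = (0.607 − 0.343) / (1 − 0.343) = 0.264 / 0.657 ≈ 0.4018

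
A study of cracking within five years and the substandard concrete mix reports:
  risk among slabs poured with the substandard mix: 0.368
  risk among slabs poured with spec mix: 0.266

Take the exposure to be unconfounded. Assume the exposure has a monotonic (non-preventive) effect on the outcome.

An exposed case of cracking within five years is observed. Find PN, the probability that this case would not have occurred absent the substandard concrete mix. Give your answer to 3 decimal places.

Let p₁ = 0.368, p₀ = 0.266.
Under exogeneity and monotonicity, PN = (p₁ − p₀) / p₁.
PN = (0.368 − 0.266) / 0.368 = 0.102 / 0.368 ≈ 0.2772

PN ≈ 0.277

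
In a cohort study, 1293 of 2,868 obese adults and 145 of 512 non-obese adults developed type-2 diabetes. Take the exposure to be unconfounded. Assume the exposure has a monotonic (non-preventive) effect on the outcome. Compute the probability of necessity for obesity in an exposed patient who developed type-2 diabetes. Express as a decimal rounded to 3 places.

PN ≈ 0.372

p₁ = P(outcome | exposed) = 1293/2868 = 0.45084
p₀ = P(outcome | unexposed) = 145/512 = 0.2832
Under exogeneity and monotonicity, PN = (p₁ − p₀) / p₁.
PN = (0.45084 − 0.2832) / 0.45084 = 0.16763 / 0.45084 ≈ 0.3718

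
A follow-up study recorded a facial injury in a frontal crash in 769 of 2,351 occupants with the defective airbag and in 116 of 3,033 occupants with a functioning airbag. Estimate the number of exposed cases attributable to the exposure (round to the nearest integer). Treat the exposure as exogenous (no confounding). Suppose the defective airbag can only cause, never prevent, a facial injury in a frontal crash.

p₁ = P(outcome | exposed) = 769/2351 = 0.32709
p₀ = P(outcome | unexposed) = 116/3033 = 0.038246
PN = (p₁ − p₀)/p₁ = (0.32709 − 0.038246) / 0.32709 ≈ 0.88307.
Attributable cases ≈ PN × (exposed cases) = 0.88307 × 769 ≈ 679.08.

about 679 cases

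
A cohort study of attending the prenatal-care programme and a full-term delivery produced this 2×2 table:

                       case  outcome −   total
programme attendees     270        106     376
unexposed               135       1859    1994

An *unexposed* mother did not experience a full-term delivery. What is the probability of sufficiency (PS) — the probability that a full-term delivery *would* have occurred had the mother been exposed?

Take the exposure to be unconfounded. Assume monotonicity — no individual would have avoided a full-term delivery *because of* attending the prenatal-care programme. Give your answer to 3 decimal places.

p₁ = P(outcome | exposed) = 270/376 = 0.71809
p₀ = P(outcome | unexposed) = 135/1994 = 0.067703
Under exogeneity and monotonicity, PS = (p₁ − p₀)/(1 − p₀).
PS = (0.71809 − 0.067703) / 0.9323 ≈ 0.6976

PS ≈ 0.698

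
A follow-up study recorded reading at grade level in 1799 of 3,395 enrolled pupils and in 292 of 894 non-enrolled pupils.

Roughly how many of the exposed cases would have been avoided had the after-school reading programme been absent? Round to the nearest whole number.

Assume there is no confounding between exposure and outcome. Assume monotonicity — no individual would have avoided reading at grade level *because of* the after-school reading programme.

about 690 cases

p₁ = P(outcome | exposed) = 1799/3395 = 0.5299
p₀ = P(outcome | unexposed) = 292/894 = 0.32662
PN = (p₁ − p₀)/p₁ = (0.5299 − 0.32662) / 0.5299 ≈ 0.38361.
Attributable cases ≈ PN × (exposed cases) = 0.38361 × 1799 ≈ 690.12.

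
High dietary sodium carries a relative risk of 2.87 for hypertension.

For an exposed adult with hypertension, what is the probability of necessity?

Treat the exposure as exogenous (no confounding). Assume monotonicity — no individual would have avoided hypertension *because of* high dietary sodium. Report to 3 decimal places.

PN ≈ 0.652

Under exogeneity and monotonicity, PN = (RR − 1) / RR = 1 − 1/RR.
PN = (2.87 − 1) / 2.87 = 1.87 / 2.87 ≈ 0.6516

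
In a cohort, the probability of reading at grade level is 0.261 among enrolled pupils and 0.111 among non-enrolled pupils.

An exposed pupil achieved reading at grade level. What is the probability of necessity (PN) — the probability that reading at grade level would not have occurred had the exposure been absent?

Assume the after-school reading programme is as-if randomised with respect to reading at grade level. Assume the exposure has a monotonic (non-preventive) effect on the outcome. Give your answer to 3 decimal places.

Let p₁ = 0.261, p₀ = 0.111.
Under exogeneity and monotonicity, PN = (p₁ − p₀) / p₁.
PN = (0.261 − 0.111) / 0.261 = 0.15 / 0.261 ≈ 0.5747

PN ≈ 0.575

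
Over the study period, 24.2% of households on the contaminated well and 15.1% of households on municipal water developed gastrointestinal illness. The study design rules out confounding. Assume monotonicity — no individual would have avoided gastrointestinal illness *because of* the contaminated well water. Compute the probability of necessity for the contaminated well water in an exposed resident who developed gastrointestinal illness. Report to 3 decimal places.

p₁ = 0.242, p₀ = 0.151.
Under exogeneity and monotonicity, PN = (p₁ − p₀) / p₁.
PN = (0.242 − 0.151) / 0.242 = 0.091 / 0.242 ≈ 0.3760

PN ≈ 0.376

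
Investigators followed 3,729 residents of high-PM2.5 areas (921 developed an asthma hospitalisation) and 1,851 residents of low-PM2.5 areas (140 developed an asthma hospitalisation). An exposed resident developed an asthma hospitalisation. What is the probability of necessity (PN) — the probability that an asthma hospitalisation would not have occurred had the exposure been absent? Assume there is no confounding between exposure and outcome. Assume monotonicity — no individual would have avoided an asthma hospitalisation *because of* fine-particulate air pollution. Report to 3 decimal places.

PN ≈ 0.694

p₁ = P(outcome | exposed) = 921/3729 = 0.24698
p₀ = P(outcome | unexposed) = 140/1851 = 0.075635
Under exogeneity and monotonicity, PN = (p₁ − p₀) / p₁.
PN = (0.24698 − 0.075635) / 0.24698 = 0.17135 / 0.24698 ≈ 0.6938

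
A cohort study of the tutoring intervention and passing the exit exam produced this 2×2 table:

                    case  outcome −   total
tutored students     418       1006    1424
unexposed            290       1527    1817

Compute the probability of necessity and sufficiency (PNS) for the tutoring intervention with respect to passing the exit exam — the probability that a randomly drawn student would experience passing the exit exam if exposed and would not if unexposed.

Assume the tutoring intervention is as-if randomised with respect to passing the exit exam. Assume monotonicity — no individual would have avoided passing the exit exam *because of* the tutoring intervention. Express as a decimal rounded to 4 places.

p₁ = P(outcome | exposed) = 418/1424 = 0.29354
p₀ = P(outcome | unexposed) = 290/1817 = 0.1596
Under exogeneity and monotonicity, PNS = p₁ − p₀.
PNS = 0.29354 − 0.1596 = 0.13394

PNS ≈ 0.1339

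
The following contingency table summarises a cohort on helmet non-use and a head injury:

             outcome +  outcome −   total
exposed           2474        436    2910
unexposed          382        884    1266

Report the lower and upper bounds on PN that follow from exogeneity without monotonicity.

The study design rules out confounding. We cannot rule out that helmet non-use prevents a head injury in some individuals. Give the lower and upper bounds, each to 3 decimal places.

0.645 ≤ PN ≤ 0.821

p₁ = P(outcome | exposed) = 2474/2910 = 0.85017
p₀ = P(outcome | unexposed) = 382/1266 = 0.30174
Under exogeneity alone the bounds on PN are max{0,(p₁−p₀)/p₁} ≤ PN ≤ min{1,(1−p₀)/p₁}.
  lower = (p₁ − p₀)/p₁ = 0.54843 / 0.85017 ≈ 0.6451
  upper = min{1, (1 − p₀)/p₁} = 0.69826 / 0.85017 ≈ 0.8213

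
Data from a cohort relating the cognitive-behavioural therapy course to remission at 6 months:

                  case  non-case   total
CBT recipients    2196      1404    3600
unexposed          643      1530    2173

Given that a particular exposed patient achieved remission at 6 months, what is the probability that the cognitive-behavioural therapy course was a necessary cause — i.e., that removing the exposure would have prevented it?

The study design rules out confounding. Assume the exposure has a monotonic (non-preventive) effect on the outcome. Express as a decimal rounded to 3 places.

p₁ = P(outcome | exposed) = 2196/3600 = 0.61
p₀ = P(outcome | unexposed) = 643/2173 = 0.2959
Under exogeneity and monotonicity, PN = (p₁ − p₀)/p₁.
PN = (0.61 − 0.2959) / 0.61 ≈ 0.5149

PN ≈ 0.515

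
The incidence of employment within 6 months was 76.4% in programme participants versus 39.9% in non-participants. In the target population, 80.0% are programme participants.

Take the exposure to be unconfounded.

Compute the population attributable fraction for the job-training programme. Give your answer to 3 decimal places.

PAF ≈ 0.423

p₁ = 0.764, p₀ = 0.399.
Overall risk P(Y=1) = π·p₁ + (1−π)·p₀ = 0.8×0.764 + 0.2×0.399 = 0.691.
Under exogeneity, PAF = [P(Y=1) − p₀] / P(Y=1).
PAF = (0.691 − 0.399) / 0.691 ≈ 0.4226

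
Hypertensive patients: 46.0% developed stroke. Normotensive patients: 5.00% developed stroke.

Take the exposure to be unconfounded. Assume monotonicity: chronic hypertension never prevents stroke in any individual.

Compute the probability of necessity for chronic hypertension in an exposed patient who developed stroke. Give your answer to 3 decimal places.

p₁ = 0.46, p₀ = 0.05.
Under exogeneity and monotonicity, PN = (p₁ − p₀) / p₁.
PN = (0.46 − 0.05) / 0.46 = 0.41 / 0.46 ≈ 0.8913

PN ≈ 0.891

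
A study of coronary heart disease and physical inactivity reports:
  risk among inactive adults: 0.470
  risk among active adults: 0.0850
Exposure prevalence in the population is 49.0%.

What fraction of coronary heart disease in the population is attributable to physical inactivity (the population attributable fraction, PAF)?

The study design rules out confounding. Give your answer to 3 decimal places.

PAF ≈ 0.689

Let p₁ = 0.47, p₀ = 0.085.
Overall risk P(Y=1) = π·p₁ + (1−π)·p₀ = 0.49×0.47 + 0.51×0.085 = 0.27365.
Under exogeneity, PAF = [P(Y=1) − p₀] / P(Y=1).
PAF = (0.27365 − 0.085) / 0.27365 ≈ 0.6894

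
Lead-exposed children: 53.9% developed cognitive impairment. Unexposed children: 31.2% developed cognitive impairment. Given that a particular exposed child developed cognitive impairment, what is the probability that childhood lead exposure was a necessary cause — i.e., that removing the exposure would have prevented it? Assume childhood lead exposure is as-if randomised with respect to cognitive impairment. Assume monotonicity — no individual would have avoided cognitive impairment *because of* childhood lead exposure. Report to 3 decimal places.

p₁ = 0.539, p₀ = 0.312.
Under exogeneity and monotonicity, PN = (p₁ − p₀) / p₁.
PN = (0.539 − 0.312) / 0.539 = 0.227 / 0.539 ≈ 0.4212

PN ≈ 0.421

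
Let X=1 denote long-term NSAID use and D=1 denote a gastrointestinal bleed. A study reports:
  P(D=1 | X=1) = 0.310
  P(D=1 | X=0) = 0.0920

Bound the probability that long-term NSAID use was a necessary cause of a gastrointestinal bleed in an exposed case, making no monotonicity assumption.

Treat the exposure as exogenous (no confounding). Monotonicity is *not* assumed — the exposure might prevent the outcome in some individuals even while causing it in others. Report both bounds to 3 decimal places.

0.703 ≤ PN ≤ 1.000

Let p₁ = 0.31, p₀ = 0.092.
Under exogeneity alone the bounds on PN are max{0,(p₁−p₀)/p₁} ≤ PN ≤ min{1,(1−p₀)/p₁}.
  lower = (p₁ − p₀)/p₁ = 0.218 / 0.31 ≈ 0.7032
  upper = min{1, (1 − p₀)/p₁} = 0.908 / 0.31 ≈ 2.9290 → capped at 1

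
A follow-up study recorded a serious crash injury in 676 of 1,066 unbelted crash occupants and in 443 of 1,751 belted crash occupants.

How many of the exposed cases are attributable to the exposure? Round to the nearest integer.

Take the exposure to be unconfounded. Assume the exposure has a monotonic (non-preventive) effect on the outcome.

p₁ = P(outcome | exposed) = 676/1066 = 0.63415
p₀ = P(outcome | unexposed) = 443/1751 = 0.253
PN = (p₁ − p₀)/p₁ = (0.63415 − 0.253) / 0.63415 ≈ 0.60104.
Attributable cases ≈ PN × (exposed cases) = 0.60104 × 676 ≈ 406.30.

about 406 cases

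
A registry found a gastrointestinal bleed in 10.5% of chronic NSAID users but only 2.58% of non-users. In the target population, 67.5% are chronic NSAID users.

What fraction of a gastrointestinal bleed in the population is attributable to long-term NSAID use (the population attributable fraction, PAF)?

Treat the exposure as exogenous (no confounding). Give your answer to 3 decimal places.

p₁ = 0.105, p₀ = 0.0258.
Overall risk P(Y=1) = π·p₁ + (1−π)·p₀ = 0.675×0.105 + 0.325×0.0258 = 0.07926.
Under exogeneity, PAF = [P(Y=1) − p₀] / P(Y=1).
PAF = (0.07926 − 0.0258) / 0.07926 ≈ 0.6745

PAF ≈ 0.674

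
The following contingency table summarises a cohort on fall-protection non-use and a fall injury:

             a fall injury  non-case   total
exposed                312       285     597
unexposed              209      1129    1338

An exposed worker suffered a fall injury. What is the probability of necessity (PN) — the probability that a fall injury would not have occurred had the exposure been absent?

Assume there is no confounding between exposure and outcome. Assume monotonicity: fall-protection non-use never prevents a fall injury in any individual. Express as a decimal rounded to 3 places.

PN ≈ 0.701

p₁ = P(outcome | exposed) = 312/597 = 0.52261
p₀ = P(outcome | unexposed) = 209/1338 = 0.1562
Under exogeneity and monotonicity, PN = (p₁ − p₀)/p₁.
PN = (0.52261 − 0.1562) / 0.52261 ≈ 0.7011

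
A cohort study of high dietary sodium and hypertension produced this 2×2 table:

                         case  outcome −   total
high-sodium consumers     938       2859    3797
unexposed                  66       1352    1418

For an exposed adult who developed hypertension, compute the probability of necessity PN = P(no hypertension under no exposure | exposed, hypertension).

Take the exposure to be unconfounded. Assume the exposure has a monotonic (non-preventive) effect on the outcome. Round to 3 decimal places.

p₁ = P(outcome | exposed) = 938/3797 = 0.24704
p₀ = P(outcome | unexposed) = 66/1418 = 0.046544
Under exogeneity and monotonicity, PN = (p₁ − p₀)/p₁.
PN = (0.24704 − 0.046544) / 0.24704 ≈ 0.8116

PN ≈ 0.812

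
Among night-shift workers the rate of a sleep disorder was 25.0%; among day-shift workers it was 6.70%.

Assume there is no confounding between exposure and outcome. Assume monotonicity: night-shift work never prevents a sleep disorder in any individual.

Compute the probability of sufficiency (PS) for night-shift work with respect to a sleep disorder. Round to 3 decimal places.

PS ≈ 0.196

p₁ = 0.25, p₀ = 0.067.
Under exogeneity and monotonicity, PS = (p₁ − p₀) / (1 − p₀).
PS = (0.25 − 0.067) / (1 − 0.067) = 0.183 / 0.933 ≈ 0.1961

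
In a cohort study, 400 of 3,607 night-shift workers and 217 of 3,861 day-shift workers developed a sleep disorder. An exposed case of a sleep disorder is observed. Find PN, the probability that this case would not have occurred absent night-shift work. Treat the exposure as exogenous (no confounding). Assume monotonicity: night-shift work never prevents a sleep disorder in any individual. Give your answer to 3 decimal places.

p₁ = P(outcome | exposed) = 400/3607 = 0.1109
p₀ = P(outcome | unexposed) = 217/3861 = 0.056203
Under exogeneity and monotonicity, PN = (p₁ − p₀) / p₁.
PN = (0.1109 − 0.056203) / 0.1109 = 0.054692 / 0.1109 ≈ 0.4932

PN ≈ 0.493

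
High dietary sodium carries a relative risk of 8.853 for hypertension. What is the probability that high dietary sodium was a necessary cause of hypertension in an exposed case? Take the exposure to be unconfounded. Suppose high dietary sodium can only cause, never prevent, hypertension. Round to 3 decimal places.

PN ≈ 0.887

Under exogeneity and monotonicity, PN = (RR − 1) / RR = 1 − 1/RR.
PN = (8.853 − 1) / 8.853 = 7.853 / 8.853 ≈ 0.8870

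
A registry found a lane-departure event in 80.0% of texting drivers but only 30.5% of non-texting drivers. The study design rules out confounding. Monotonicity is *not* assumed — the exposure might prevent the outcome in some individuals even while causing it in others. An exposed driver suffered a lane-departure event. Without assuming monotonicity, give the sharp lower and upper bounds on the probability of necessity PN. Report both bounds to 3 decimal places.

p₁ = 0.8, p₀ = 0.305.
Under exogeneity alone the bounds on PN are max{0,(p₁−p₀)/p₁} ≤ PN ≤ min{1,(1−p₀)/p₁}.
  lower = (p₁ − p₀)/p₁ = 0.495 / 0.8 ≈ 0.6188
  upper = min{1, (1 − p₀)/p₁} = 0.695 / 0.8 ≈ 0.8688

0.619 ≤ PN ≤ 0.869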